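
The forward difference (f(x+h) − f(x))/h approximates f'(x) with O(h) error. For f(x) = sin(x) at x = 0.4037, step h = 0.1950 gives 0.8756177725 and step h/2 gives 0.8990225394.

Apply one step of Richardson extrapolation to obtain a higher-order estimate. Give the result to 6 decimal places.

0.922427

Order 1 gives 2^r = 2 and 2^r − 1 = 1.
Numerator 2*A(h/2) − A(h) = 2*0.8990225394 − 0.8756177725 = 0.9224273063
Divide by 2^1 − 1 = 1.
(2*0.8990225394 − 0.8756177725)/(2 − 1) = 0.9224273063
Shift from A(h/2): +0.0234047669.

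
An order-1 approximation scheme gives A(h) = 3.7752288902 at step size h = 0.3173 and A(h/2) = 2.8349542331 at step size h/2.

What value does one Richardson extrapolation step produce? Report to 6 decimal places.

1.894680

Leading term ∝ h^1; use weight 2 = 2^1.
2×2.8349542331 = 5.6699084662; subtract 3.7752288902 → 1.8946795760
1.8946795760 ÷ 1 = 1.8946795760
Shift from A(h/2): −0.9402746571.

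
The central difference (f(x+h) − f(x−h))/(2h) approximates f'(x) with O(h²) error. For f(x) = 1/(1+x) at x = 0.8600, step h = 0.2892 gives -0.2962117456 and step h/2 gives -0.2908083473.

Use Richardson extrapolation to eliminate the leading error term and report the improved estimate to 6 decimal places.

Leading term ∝ h^2; use weight 4 = 2^2.
4×(-0.2908083473) − (-0.2962117456) = -0.8670216436
Divide by 2^2 − 1 = 3.
Result: -0.2890072145
Correction |R − A(h/2)| = 1.801e-03; gap |A(h/2) − A(h)| = 5.403e-03.

-0.289007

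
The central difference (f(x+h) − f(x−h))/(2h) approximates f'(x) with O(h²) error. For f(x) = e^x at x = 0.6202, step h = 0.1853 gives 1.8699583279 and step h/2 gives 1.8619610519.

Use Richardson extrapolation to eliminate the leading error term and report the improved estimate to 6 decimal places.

With r = 2 the leading error scales as h^2, so the weight is 2^2 = 4.
Difference of the inputs: 1.8619610519 − 1.8699583279 = -0.0079972760
Correction (A(h/2) − A(h))/(4 − 1) = (-0.0079972760)/3 = -0.0026657587
R = 1.8619610519 − 0.0026657587 = 1.8592952932

1.859295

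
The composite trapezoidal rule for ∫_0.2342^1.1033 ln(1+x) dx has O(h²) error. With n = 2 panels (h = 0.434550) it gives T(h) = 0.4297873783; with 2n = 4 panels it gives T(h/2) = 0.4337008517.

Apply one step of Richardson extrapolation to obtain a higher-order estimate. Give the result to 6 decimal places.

0.435005

Method order is 2; weight 2^2 = 4.
Weighted: 1.7348034068 − 0.4297873783 = 1.3050160285
Denominator 4 − 1 = 3.
Extrapolated: 1.3050160285 / 3 = 0.4350053428
Gap between inputs: 3.913e-03; correction applied: +0.0013044911.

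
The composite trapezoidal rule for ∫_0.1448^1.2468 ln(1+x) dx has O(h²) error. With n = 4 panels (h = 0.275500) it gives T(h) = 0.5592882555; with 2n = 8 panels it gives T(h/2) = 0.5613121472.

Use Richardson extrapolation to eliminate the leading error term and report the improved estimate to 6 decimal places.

0.561987

Error is O(h^2); halving h shrinks it by 2^2 = 4.
2^2*A(h/2) = 2.2452485888; minus A(h) gives 1.6859603333.
Divide by 2^2 − 1 = 3.
(4*0.5613121472 − 0.5592882555)/(4 − 1) = 0.5619867778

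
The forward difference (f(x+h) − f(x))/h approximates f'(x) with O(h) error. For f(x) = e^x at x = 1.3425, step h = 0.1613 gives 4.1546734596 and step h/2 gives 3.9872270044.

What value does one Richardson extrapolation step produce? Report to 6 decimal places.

With r = 1 the leading error scales as h^1, so the weight is 2^1 = 2.
2^1·A(h/2) = 7.9744540088; minus A(h) gives 3.8197805492.
3.8197805492 ÷ 1 = 3.8197805492

3.819781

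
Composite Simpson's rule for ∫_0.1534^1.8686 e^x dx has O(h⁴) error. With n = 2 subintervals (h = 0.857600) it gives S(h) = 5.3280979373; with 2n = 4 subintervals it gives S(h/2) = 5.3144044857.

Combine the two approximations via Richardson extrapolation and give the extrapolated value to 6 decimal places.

5.313492

Method order is 4; weight 2^4 = 16.
16×5.3144044857 = 85.0304717712; 85.0304717712 − 5.3280979373 = 79.7023738339
R = 79.7023738339/15 = 5.3134915889
Gap between inputs: 1.369e-02; correction applied: −0.0009128968.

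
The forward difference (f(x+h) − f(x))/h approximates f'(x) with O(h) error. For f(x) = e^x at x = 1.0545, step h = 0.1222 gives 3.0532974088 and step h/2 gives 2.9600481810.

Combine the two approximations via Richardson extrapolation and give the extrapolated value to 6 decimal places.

r = 1, so 2^r = 2.
2 × 2.9600481810 = 5.9200963620; 5.9200963620 − 3.0532974088 = 2.8667989532
Divide by 2^1 − 1 = 1.
Extrapolated: 2.8667989532 / 1 = 2.8667989532

2.866799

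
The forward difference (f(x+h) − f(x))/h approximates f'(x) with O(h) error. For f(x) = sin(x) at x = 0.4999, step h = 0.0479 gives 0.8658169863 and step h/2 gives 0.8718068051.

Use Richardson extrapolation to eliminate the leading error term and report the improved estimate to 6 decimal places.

Order 1 gives 2^r = 2 and 2^r − 1 = 1.
2×0.8718068051 = 1.7436136102; subtract 0.8658169863 → 0.8777966239
Denominator 2 − 1 = 1.
So the Richardson estimate is 0.8777966239.

0.877797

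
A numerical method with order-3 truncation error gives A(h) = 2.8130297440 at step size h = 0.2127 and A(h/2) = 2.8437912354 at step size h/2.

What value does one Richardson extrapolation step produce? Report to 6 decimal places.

r = 3, so 2^r = 8.
Top: 8(2.8437912354) − (2.8130297440) = 19.9373001392
Denominator 8 − 1 = 7.
Result: 2.8481857342

2.848186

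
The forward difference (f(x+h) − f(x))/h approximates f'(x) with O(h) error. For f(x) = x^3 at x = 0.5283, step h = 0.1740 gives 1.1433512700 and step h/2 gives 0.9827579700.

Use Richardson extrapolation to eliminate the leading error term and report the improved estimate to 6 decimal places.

Method order is 1; weight 2^1 = 2.
2·0.9827579700 − 1.1433512700 = 0.8221646700
(2·0.9827579700 − 1.1433512700)/(2 − 1) = 0.8221646700
Gap between inputs: 1.606e-01; correction applied: −0.1605933000.

0.822165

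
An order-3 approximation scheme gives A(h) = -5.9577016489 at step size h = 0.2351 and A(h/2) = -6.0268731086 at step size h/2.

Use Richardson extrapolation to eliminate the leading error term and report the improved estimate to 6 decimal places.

-6.036755

r = 3, so 2^r = 8.
8×(-6.0268731086) = -48.2149848688; (-48.2149848688) − (-5.9577016489) = -42.2572832199
Divide by 2^3 − 1 = 7.
Extrapolated: (-42.2572832199) / 7 = -6.0367547457
Correction |R − A(h/2)| = 9.882e-03; gap |A(h/2) − A(h)| = 6.917e-02.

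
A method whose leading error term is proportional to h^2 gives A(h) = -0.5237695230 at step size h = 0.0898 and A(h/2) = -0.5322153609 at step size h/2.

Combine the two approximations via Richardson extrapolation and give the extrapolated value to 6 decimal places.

Method order is 2; weight 2^2 = 4.
Weighted: (-2.1288614436) − (-0.5237695230) = -1.6050919206
Divide by 2^2 − 1 = 3.
(4×(-0.5322153609) − (-0.5237695230))/(4 − 1) = -0.5350306402
Gap between inputs: 8.446e-03; correction applied: −0.0028152793.

-0.535031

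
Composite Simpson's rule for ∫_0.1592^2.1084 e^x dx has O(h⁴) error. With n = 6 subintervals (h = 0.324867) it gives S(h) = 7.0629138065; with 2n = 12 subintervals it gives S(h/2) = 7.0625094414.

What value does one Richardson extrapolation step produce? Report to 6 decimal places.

The method has order 4: 2^4 = 16.
16×7.0625094414 − 7.0629138065 = 105.9372372559
R = 105.9372372559/15 = 7.0624824837
Correction |R − A(h/2)| = 2.696e-05; gap |A(h/2) − A(h)| = 4.044e-04.

7.062482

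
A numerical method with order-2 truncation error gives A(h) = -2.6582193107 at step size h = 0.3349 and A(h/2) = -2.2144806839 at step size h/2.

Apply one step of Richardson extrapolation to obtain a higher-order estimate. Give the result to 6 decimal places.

Order 2 gives 2^r = 4 and 2^r − 1 = 3.
Top: 4(-2.2144806839) − (-2.6582193107) = -6.1997034249
(4 × (-2.2144806839) − (-2.6582193107))/(4 − 1) = -2.0665678083
Gap between inputs: 4.437e-01; correction applied: +0.1479128756.

-2.066568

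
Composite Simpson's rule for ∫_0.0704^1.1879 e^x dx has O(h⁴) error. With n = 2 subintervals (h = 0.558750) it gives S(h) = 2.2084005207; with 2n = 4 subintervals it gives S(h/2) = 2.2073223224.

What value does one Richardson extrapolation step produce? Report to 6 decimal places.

2.207250

The method has order 4: 2^4 = 16.
16*2.2073223224 = 35.3171571584; 35.3171571584 − 2.2084005207 = 33.1087566377
Divide by 2^4 − 1 = 15.
Result: 2.2072504425
Gap between inputs: 1.078e-03; correction applied: −0.0000718799.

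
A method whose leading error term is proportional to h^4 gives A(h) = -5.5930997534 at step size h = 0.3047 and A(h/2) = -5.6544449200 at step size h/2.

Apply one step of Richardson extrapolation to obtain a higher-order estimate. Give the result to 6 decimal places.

-5.658535

With r = 4 the leading error scales as h^4, so the weight is 2^4 = 16.
Numerator 16*A(h/2) − A(h) = 16*(-5.6544449200) − (-5.5930997534) = -84.8780189666
(-84.8780189666) ÷ 15 = -5.6585345978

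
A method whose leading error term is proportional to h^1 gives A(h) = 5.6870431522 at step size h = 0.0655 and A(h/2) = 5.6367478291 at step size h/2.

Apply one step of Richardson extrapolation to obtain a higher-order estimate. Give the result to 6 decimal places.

Method order is 1; weight 2^1 = 2.
2·5.6367478291 = 11.2734956582; 11.2734956582 − 5.6870431522 = 5.5864525060
Denominator 2 − 1 = 1.
Extrapolated: 5.5864525060 / 1 = 5.5864525060
Shift from A(h/2): −0.0502953231.

5.586453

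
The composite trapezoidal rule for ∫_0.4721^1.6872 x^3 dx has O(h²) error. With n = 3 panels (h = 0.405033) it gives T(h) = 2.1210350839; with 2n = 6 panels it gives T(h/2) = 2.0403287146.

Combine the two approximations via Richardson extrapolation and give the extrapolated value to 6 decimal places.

Order 2 gives 2^r = 4 and 2^r − 1 = 3.
Weighted: 8.1613148584 − 2.1210350839 = 6.0402797745
6.0402797745 ÷ 3 = 2.0134265915
Shift from A(h/2): −0.0269021231.

2.013427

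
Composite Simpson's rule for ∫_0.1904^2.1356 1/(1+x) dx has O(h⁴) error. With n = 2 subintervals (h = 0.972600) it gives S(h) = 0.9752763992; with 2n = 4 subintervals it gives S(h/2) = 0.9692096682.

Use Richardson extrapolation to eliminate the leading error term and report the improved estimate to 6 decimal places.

The method has order 4: 2^4 = 16.
16·0.9692096682 = 15.5073546912; subtract 0.9752763992 → 14.5320782920
Extrapolated: 14.5320782920 / 15 = 0.9688052195
Shift from A(h/2): −0.0004044487.

0.968805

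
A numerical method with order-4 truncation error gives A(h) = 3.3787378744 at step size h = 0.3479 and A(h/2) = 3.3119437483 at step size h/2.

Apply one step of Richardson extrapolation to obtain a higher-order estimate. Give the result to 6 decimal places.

Method order is 4; weight 2^4 = 16.
16*3.3119437483 − 3.3787378744 = 49.6123620984
Extrapolated: 49.6123620984 / 15 = 3.3074908066
Shift from A(h/2): −0.0044529417.

3.307491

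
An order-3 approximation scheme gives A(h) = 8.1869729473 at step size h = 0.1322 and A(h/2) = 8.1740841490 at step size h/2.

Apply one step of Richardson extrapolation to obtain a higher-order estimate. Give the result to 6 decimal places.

8.172243

r = 3, so 2^r = 8.
Numerator 8×A(h/2) − A(h) = 8×8.1740841490 − 8.1869729473 = 57.2057002447
Denominator 8 − 1 = 7.
Extrapolated: 57.2057002447 / 7 = 8.1722428921
Shift from A(h/2): −0.0018412569.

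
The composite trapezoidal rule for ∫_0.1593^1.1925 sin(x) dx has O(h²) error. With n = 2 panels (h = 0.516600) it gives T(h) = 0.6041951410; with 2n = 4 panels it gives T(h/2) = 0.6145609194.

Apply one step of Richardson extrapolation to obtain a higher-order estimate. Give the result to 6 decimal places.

0.618016

r = 2: numerator weight 4, denominator 3.
4 × 0.6145609194 − 0.6041951410 = 1.8540485366
Denominator 4 − 1 = 3.
So the Richardson estimate is 0.6180161789.
Gap between inputs: 1.037e-02; correction applied: +0.0034552595.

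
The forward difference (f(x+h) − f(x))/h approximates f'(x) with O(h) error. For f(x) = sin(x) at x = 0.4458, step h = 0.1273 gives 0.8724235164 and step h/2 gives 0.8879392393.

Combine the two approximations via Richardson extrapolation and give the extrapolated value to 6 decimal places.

The method has order 1: 2^1 = 2.
2·0.8879392393 = 1.7758784786; subtract 0.8724235164 → 0.9034549622
R = 0.9034549622/1 = 0.9034549622

0.903455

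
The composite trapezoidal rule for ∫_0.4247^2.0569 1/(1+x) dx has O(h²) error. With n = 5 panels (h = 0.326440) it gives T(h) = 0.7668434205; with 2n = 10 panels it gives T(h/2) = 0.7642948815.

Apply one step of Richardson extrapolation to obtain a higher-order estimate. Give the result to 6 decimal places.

The method has order 2: 2^2 = 4.
Weighted: 3.0571795260 − 0.7668434205 = 2.2903361055
R = 2.2903361055/3 = 0.7634453685

0.763445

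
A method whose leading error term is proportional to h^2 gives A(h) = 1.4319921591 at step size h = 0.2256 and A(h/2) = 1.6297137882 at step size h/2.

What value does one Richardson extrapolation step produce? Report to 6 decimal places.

With r = 2 the leading error scales as h^2, so the weight is 2^2 = 4.
4·1.6297137882 = 6.5188551528; subtract 1.4319921591 → 5.0868629937
Divide by 2^2 − 1 = 3.
Extrapolated: 5.0868629937 / 3 = 1.6956209979
Correction |R − A(h/2)| = 6.591e-02; gap |A(h/2) − A(h)| = 1.977e-01.

1.695621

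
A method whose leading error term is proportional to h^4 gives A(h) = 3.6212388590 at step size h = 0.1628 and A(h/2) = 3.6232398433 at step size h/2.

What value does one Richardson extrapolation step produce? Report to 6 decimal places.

Method order is 4; weight 2^4 = 16.
Numerator 16*A(h/2) − A(h) = 16*3.6232398433 − 3.6212388590 = 54.3505986338
Denominator 16 − 1 = 15.
R = 54.3505986338/15 = 3.6233732423
Gap between inputs: 2.001e-03; correction applied: +0.0001333990.

3.623373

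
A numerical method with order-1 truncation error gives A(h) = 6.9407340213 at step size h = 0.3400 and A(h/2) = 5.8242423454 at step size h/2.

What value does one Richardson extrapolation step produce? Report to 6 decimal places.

r = 1: numerator weight 2, denominator 1.
A(h/2) − A(h) = 5.8242423454 − 6.9407340213 = -1.1164916759
Correction (A(h/2) − A(h))/(2 − 1) = (-1.1164916759)/1 = -1.1164916759
R = A(h/2) + (A(h/2) − A(h))/1 = 5.8242423454 − 1.1164916759 = 4.7077506695

4.707751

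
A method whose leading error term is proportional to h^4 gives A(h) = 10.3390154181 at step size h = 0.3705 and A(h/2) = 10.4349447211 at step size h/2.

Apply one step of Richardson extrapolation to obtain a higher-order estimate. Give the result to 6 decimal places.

The method has order 4: 2^4 = 16.
Numerator 16*A(h/2) − A(h) = 16*10.4349447211 − 10.3390154181 = 156.6201001195
156.6201001195 ÷ 15 = 10.4413400080

10.441340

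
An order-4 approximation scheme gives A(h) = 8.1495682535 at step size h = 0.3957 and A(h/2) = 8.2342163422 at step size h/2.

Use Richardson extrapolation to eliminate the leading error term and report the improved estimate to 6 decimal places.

8.239860

r = 4, so 2^r = 16.
16·8.2342163422 = 131.7474614752; 131.7474614752 − 8.1495682535 = 123.5978932217
(16·8.2342163422 − 8.1495682535)/(16 − 1) = 8.2398595481
Correction |R − A(h/2)| = 5.643e-03; gap |A(h/2) − A(h)| = 8.465e-02.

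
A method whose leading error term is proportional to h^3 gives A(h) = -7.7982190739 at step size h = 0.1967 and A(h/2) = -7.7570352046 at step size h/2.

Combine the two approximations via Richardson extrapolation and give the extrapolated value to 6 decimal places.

With r = 3 the leading error scales as h^3, so the weight is 2^3 = 8.
2^3·A(h/2) = -62.0562816368; minus A(h) gives -54.2580625629.
Denominator 8 − 1 = 7.
Extrapolated: (-54.2580625629) / 7 = -7.7511517947

-7.751152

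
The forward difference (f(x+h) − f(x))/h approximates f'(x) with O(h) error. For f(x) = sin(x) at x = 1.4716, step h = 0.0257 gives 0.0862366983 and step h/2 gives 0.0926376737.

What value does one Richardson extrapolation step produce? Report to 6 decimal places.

Method order is 1; weight 2^1 = 2.
2^1*A(h/2) = 0.1852753474; minus A(h) gives 0.0990386491.
0.0990386491 ÷ 1 = 0.0990386491
Gap between inputs: 6.401e-03; correction applied: +0.0064009754.

0.099039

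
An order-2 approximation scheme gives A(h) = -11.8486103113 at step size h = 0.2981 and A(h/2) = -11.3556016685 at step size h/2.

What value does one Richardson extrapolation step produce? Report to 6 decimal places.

With r = 2 the leading error scales as h^2, so the weight is 2^2 = 4.
2^2×A(h/2) = -45.4224066740; minus A(h) gives -33.5737963627.
Divide by 2^2 − 1 = 3.
Result: -11.1912654542

-11.191265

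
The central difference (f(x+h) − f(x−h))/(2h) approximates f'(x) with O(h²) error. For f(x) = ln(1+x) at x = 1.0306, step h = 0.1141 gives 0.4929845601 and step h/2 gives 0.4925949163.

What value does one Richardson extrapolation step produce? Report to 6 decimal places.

With r = 2 the leading error scales as h^2, so the weight is 2^2 = 4.
Top: 4(0.4925949163) − (0.4929845601) = 1.4773951051
Denominator 4 − 1 = 3.
1.4773951051 ÷ 3 = 0.4924650350
Gap between inputs: 3.896e-04; correction applied: −0.0001298813.

0.492465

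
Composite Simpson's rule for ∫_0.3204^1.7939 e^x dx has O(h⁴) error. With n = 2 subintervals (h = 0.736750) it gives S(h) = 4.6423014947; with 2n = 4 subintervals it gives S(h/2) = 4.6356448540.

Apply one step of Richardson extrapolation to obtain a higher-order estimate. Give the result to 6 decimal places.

4.635201

The method has order 4: 2^4 = 16.
Weighted: 74.1703176640 − 4.6423014947 = 69.5280161693
Denominator 16 − 1 = 15.
So the Richardson estimate is 4.6352010780.
Shift from A(h/2): −0.0004437760.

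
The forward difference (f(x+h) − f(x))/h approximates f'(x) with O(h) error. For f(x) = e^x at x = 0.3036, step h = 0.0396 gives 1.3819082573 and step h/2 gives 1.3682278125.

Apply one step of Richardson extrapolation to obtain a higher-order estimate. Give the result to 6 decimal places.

1.354547

r = 1: numerator weight 2, denominator 1.
2×1.3682278125 = 2.7364556250; 2.7364556250 − 1.3819082573 = 1.3545473677
Extrapolated: 1.3545473677 / 1 = 1.3545473677
Shift from A(h/2): −0.0136804448.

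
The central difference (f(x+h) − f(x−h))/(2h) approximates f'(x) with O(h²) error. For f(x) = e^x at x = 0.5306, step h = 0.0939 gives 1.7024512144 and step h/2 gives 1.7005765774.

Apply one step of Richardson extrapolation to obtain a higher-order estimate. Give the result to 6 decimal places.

1.699952

Leading term ∝ h^2; use weight 4 = 2^2.
Numerator 4 × A(h/2) − A(h) = 4 × 1.7005765774 − 1.7024512144 = 5.0998550952
(4 × 1.7005765774 − 1.7024512144)/(4 − 1) = 1.6999516984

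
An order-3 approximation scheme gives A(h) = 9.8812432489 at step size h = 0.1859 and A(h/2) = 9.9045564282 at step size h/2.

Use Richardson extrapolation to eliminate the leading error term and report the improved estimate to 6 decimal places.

Error is O(h^3); halving h shrinks it by 2^3 = 8.
Numerator 8*A(h/2) − A(h) = 8*9.9045564282 − 9.8812432489 = 69.3552081767
Divide by 2^3 − 1 = 7.
Result: 9.9078868824
Gap between inputs: 2.331e-02; correction applied: +0.0033304542.

9.907887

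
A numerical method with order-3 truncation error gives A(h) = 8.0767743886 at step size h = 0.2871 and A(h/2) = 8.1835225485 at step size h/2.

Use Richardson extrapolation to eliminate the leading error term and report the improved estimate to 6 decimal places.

r = 3, so 2^r = 8.
8*8.1835225485 = 65.4681803880; subtract 8.0767743886 → 57.3914059994
57.3914059994 ÷ 7 = 8.1987722856
Correction |R − A(h/2)| = 1.525e-02; gap |A(h/2) − A(h)| = 1.067e-01.

8.198772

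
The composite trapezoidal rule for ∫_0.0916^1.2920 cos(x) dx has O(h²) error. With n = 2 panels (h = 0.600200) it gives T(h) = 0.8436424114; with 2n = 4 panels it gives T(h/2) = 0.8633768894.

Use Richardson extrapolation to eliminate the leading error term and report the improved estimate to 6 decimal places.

Leading term ∝ h^2; use weight 4 = 2^2.
4×0.8633768894 − 0.8436424114 = 2.6098651462
Extrapolated: 2.6098651462 / 3 = 0.8699550487

0.869955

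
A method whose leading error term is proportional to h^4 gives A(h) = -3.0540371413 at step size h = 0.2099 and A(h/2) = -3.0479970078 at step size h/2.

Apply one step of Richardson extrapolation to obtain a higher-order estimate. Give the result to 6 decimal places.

-3.047594

Leading term ∝ h^4; use weight 16 = 2^4.
16 × (-3.0479970078) = -48.7679521248; subtract (-3.0540371413) → -45.7139149835
Divide by 2^4 − 1 = 15.
So the Richardson estimate is -3.0475943322.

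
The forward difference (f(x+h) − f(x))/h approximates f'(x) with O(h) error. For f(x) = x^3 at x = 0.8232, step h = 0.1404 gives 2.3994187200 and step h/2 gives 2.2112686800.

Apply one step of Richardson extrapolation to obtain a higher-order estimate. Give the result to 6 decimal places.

Method order is 1; weight 2^1 = 2.
2×2.2112686800 = 4.4225373600; 4.4225373600 − 2.3994187200 = 2.0231186400
Denominator 2 − 1 = 1.
Result: 2.0231186400
Gap between inputs: 1.882e-01; correction applied: −0.1881500400.

2.023119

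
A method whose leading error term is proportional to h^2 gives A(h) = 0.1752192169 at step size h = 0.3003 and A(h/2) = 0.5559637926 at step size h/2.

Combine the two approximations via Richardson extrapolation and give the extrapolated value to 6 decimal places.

Method order is 2; weight 2^2 = 4.
4*0.5559637926 − 0.1752192169 = 2.0486359535
R = 2.0486359535/3 = 0.6828786512

0.682879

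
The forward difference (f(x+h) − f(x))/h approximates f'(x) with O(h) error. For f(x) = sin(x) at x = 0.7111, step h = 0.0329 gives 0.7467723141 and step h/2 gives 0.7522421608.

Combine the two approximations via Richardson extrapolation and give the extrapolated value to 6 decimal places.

r = 1: numerator weight 2, denominator 1.
2×0.7522421608 = 1.5044843216; 1.5044843216 − 0.7467723141 = 0.7577120075
Denominator 2 − 1 = 1.
(2×0.7522421608 − 0.7467723141)/(2 − 1) = 0.7577120075
Shift from A(h/2): +0.0054698467.

0.757712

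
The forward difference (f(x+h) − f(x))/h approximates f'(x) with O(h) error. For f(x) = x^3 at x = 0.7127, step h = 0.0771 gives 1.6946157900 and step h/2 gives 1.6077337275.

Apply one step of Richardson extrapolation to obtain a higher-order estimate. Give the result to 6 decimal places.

Leading term ∝ h^1; use weight 2 = 2^1.
A(h/2) − A(h) = 1.6077337275 − 1.6946157900 = -0.0868820625
Correction (A(h/2) − A(h))/(2 − 1) = (-0.0868820625)/1 = -0.0868820625
R = A(h/2) + (A(h/2) − A(h))/1 = 1.6077337275 − 0.0868820625 = 1.5208516650
Shift from A(h/2): −0.0868820625.

1.520852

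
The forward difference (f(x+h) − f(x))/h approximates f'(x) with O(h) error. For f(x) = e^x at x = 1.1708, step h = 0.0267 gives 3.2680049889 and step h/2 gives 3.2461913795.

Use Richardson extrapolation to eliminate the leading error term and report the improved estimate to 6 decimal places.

Method order is 1; weight 2^1 = 2.
2·3.2461913795 = 6.4923827590; 6.4923827590 − 3.2680049889 = 3.2243777701
Divide by 2^1 − 1 = 1.
R = 3.2243777701/1 = 3.2243777701
Correction |R − A(h/2)| = 2.181e-02; gap |A(h/2) − A(h)| = 2.181e-02.

3.224378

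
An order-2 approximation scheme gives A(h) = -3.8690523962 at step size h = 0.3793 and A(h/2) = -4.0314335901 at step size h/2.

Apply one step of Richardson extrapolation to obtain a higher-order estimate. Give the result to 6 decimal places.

-4.085561

Error is O(h^2); halving h shrinks it by 2^2 = 4.
2^2·A(h/2) = -16.1257343604; minus A(h) gives -12.2566819642.
(4·(-4.0314335901) − (-3.8690523962))/(4 − 1) = -4.0855606547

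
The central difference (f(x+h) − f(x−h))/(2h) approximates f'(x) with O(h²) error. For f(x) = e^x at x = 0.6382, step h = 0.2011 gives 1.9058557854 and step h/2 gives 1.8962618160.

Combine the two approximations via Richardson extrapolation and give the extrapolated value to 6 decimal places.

1.893064

With r = 2 the leading error scales as h^2, so the weight is 2^2 = 4.
A(h/2) − A(h) = 1.8962618160 − 1.9058557854 = -0.0095939694
Correction (A(h/2) − A(h))/(4 − 1) = (-0.0095939694)/3 = -0.0031979898
R = 1.8962618160 − 0.0031979898 = 1.8930638262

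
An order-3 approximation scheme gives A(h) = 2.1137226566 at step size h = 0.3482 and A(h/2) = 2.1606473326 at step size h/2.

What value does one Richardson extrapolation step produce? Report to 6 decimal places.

r = 3, so 2^r = 8.
Numerator 8·A(h/2) − A(h) = 8·2.1606473326 − 2.1137226566 = 15.1714560042
R = 15.1714560042/7 = 2.1673508577

2.167351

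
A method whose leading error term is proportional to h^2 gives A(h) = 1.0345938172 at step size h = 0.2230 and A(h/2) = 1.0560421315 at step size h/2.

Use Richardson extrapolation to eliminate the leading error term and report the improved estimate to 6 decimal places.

1.063192

r = 2, so 2^r = 4.
4*1.0560421315 = 4.2241685260; subtract 1.0345938172 → 3.1895747088
Denominator 4 − 1 = 3.
Extrapolated: 3.1895747088 / 3 = 1.0631915696
Gap between inputs: 2.145e-02; correction applied: +0.0071494381.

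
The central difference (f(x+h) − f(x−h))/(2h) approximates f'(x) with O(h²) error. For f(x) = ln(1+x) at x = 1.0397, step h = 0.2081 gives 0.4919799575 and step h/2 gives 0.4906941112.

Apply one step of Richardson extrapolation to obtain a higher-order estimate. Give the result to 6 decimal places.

0.490265

Method order is 2; weight 2^2 = 4.
4·0.4906941112 = 1.9627764448; subtract 0.4919799575 → 1.4707964873
(4·0.4906941112 − 0.4919799575)/(4 − 1) = 0.4902654958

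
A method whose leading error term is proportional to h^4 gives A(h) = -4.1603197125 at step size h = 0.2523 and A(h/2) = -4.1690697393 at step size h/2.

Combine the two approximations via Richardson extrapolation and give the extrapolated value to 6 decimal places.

r = 4, so 2^r = 16.
16*(-4.1690697393) = -66.7051158288; (-66.7051158288) − (-4.1603197125) = -62.5447961163
Divide by 2^4 − 1 = 15.
(-62.5447961163) ÷ 15 = -4.1696530744
Gap between inputs: 8.750e-03; correction applied: −0.0005833351.

-4.169653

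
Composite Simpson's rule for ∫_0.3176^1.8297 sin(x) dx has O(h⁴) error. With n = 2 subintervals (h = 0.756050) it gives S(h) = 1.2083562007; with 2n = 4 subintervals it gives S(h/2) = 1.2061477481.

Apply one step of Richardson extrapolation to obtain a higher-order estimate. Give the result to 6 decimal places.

With r = 4 the leading error scales as h^4, so the weight is 2^4 = 16.
16·1.2061477481 − 1.2083562007 = 18.0900077689
Divide by 2^4 − 1 = 15.
Extrapolated: 18.0900077689 / 15 = 1.2060005179

1.206001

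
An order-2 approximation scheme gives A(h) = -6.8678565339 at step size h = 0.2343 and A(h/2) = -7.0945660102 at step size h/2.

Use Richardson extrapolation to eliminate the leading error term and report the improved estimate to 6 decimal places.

-7.170136

r = 2, so 2^r = 4.
Numerator 4×A(h/2) − A(h) = 4×(-7.0945660102) − (-6.8678565339) = -21.5104075069
Divide by 2^2 − 1 = 3.
(-21.5104075069) ÷ 3 = -7.1701358356
Correction |R − A(h/2)| = 7.557e-02; gap |A(h/2) − A(h)| = 2.267e-01.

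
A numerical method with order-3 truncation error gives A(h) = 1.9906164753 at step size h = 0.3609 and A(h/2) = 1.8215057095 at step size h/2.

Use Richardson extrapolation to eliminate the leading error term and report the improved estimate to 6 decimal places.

1.797347

Method order is 3; weight 2^3 = 8.
Weighted: 14.5720456760 − 1.9906164753 = 12.5814292007
12.5814292007 ÷ 7 = 1.7973470287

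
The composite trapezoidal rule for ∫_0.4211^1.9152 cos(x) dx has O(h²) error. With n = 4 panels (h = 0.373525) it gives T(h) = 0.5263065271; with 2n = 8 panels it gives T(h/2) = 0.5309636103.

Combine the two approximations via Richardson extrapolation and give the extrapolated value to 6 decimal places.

0.532516

Order 2 gives 2^r = 4 and 2^r − 1 = 3.
A(h/2) − A(h) = 0.5309636103 − 0.5263065271 = 0.0046570832
Correction (A(h/2) − A(h))/(4 − 1) = 0.0046570832/3 = 0.0015523611
R = A(h/2) + (A(h/2) − A(h))/3 = 0.5309636103 + 0.0015523611 = 0.5325159714
Gap between inputs: 4.657e-03; correction applied: +0.0015523611.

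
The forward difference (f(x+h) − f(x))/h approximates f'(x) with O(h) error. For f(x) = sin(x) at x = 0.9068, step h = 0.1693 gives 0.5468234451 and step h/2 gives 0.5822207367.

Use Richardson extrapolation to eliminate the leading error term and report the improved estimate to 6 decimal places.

0.617618

r = 1, so 2^r = 2.
Weighted: 1.1644414734 − 0.5468234451 = 0.6176180283
R = 0.6176180283/1 = 0.6176180283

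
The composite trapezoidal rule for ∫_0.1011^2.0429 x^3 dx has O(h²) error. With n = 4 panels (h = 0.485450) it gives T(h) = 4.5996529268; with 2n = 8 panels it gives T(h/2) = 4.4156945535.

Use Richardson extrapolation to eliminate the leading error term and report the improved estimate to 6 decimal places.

4.354375

Order 2 gives 2^r = 4 and 2^r − 1 = 3.
Weighted: 17.6627782140 − 4.5996529268 = 13.0631252872
Divide by 2^2 − 1 = 3.
(4*4.4156945535 − 4.5996529268)/(4 − 1) = 4.3543750957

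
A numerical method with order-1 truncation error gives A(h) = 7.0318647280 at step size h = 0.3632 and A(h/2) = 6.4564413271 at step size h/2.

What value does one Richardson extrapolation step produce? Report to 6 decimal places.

5.881018

Method order is 1; weight 2^1 = 2.
Weighted: 12.9128826542 − 7.0318647280 = 5.8810179262
Denominator 2 − 1 = 1.
So the Richardson estimate is 5.8810179262.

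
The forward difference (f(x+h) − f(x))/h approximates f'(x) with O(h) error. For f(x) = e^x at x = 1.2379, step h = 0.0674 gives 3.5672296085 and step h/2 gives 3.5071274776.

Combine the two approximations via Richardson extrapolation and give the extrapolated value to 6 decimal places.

3.447025

With r = 1 the leading error scales as h^1, so the weight is 2^1 = 2.
Numerator 2×A(h/2) − A(h) = 2×3.5071274776 − 3.5672296085 = 3.4470253467
Divide by 2^1 − 1 = 1.
Result: 3.4470253467
Shift from A(h/2): −0.0601021309.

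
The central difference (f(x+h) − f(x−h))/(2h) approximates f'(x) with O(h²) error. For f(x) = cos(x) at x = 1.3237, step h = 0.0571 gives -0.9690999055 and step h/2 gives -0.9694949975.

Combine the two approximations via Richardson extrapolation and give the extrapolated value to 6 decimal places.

With r = 2 the leading error scales as h^2, so the weight is 2^2 = 4.
Weighted: (-3.8779799900) − (-0.9690999055) = -2.9088800845
(4 × (-0.9694949975) − (-0.9690999055))/(4 − 1) = -0.9696266948

-0.969627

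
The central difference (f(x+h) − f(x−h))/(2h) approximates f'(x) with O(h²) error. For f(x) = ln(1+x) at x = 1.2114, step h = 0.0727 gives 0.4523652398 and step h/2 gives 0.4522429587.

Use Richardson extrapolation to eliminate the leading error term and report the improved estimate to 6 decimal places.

r = 2: numerator weight 4, denominator 3.
Weighted: 1.8089718348 − 0.4523652398 = 1.3566065950
Divide by 2^2 − 1 = 3.
1.3566065950 ÷ 3 = 0.4522021983

0.452202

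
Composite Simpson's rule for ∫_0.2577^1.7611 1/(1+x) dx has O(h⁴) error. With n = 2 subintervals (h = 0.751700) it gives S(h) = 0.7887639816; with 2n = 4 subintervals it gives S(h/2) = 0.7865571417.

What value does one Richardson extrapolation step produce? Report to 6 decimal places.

r = 4, so 2^r = 16.
Difference of the inputs: 0.7865571417 − 0.7887639816 = -0.0022068399
Correction (A(h/2) − A(h))/(16 − 1) = (-0.0022068399)/15 = -0.0001471227
R = A(h/2) + (A(h/2) − A(h))/15 = 0.7865571417 − 0.0001471227 = 0.7864100190

0.786410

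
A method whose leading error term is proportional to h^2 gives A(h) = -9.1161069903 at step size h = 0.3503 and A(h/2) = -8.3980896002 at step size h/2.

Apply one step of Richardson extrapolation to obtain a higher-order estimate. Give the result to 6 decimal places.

-8.158750

Order 2 gives 2^r = 4 and 2^r − 1 = 3.
4*(-8.3980896002) = -33.5923584008; subtract (-9.1161069903) → -24.4762514105
Denominator 4 − 1 = 3.
(4*(-8.3980896002) − (-9.1161069903))/(4 − 1) = -8.1587504702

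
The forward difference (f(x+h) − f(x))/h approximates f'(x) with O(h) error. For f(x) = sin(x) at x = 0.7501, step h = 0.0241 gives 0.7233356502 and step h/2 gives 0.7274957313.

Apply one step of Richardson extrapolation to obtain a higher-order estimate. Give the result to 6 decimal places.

0.731656

The method has order 1: 2^1 = 2.
2^1*A(h/2) = 1.4549914626; minus A(h) gives 0.7316558124.
(2*0.7274957313 − 0.7233356502)/(2 − 1) = 0.7316558124
Gap between inputs: 4.160e-03; correction applied: +0.0041600811.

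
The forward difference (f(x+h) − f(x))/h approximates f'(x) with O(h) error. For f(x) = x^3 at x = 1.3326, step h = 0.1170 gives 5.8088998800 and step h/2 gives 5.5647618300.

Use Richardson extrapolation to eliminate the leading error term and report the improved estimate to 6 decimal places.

5.320624

r = 1: numerator weight 2, denominator 1.
Numerator 2×A(h/2) − A(h) = 2×5.5647618300 − 5.8088998800 = 5.3206237800
R = 5.3206237800/1 = 5.3206237800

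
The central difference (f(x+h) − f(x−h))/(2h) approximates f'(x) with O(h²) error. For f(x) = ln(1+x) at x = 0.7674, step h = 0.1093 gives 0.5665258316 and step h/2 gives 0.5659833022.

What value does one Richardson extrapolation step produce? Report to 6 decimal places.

Method order is 2; weight 2^2 = 4.
4×0.5659833022 = 2.2639332088; subtract 0.5665258316 → 1.6974073772
R = 1.6974073772/3 = 0.5658024591

0.565802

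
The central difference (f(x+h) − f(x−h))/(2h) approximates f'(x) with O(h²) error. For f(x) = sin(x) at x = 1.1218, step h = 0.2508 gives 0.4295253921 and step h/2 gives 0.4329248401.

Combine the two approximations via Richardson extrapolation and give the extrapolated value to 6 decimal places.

0.434058

r = 2, so 2^r = 4.
2^2*A(h/2) = 1.7316993604; minus A(h) gives 1.3021739683.
Extrapolated: 1.3021739683 / 3 = 0.4340579894
Shift from A(h/2): +0.0011331493.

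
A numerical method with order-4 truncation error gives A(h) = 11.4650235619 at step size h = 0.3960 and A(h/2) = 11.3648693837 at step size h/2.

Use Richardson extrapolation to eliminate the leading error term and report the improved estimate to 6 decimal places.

Error is O(h^4); halving h shrinks it by 2^4 = 16.
Top: 16(11.3648693837) − (11.4650235619) = 170.3728865773
Divide by 2^4 − 1 = 15.
Extrapolated: 170.3728865773 / 15 = 11.3581924385
Correction |R − A(h/2)| = 6.677e-03; gap |A(h/2) − A(h)| = 1.002e-01.

11.358192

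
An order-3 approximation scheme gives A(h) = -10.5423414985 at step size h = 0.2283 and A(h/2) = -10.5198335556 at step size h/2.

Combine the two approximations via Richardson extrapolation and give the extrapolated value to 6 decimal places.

-10.516618

r = 3: numerator weight 8, denominator 7.
8×(-10.5198335556) = -84.1586684448; subtract (-10.5423414985) → -73.6163269463
Divide by 2^3 − 1 = 7.
So the Richardson estimate is -10.5166181352.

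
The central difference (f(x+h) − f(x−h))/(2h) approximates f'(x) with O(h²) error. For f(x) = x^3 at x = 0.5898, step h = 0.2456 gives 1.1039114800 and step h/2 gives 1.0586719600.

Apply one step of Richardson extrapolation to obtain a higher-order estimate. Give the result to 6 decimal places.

1.043592

r = 2, so 2^r = 4.
Top: 4(1.0586719600) − (1.1039114800) = 3.1307763600
Divide by 2^2 − 1 = 3.
Extrapolated: 3.1307763600 / 3 = 1.0435921200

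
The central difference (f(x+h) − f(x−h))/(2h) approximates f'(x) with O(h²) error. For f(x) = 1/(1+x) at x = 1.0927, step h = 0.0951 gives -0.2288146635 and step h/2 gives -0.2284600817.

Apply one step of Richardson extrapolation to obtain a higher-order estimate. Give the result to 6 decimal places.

The method has order 2: 2^2 = 4.
4×(-0.2284600817) − (-0.2288146635) = -0.6850256633
Divide by 2^2 − 1 = 3.
Extrapolated: (-0.6850256633) / 3 = -0.2283418878

-0.228342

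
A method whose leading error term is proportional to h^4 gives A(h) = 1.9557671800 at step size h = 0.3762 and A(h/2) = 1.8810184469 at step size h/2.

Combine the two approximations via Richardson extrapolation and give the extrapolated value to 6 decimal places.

r = 4: numerator weight 16, denominator 15.
Weighted: 30.0962951504 − 1.9557671800 = 28.1405279704
Extrapolated: 28.1405279704 / 15 = 1.8760351980

1.876035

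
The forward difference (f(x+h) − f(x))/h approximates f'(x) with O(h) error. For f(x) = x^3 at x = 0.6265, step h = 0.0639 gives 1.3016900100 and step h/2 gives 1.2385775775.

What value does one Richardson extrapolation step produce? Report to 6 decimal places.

Leading term ∝ h^1; use weight 2 = 2^1.
Difference of the inputs: 1.2385775775 − 1.3016900100 = -0.0631124325
Correction (A(h/2) − A(h))/(2 − 1) = (-0.0631124325)/1 = -0.0631124325
R = A(h/2) + (A(h/2) − A(h))/1 = 1.2385775775 − 0.0631124325 = 1.1754651450
Shift from A(h/2): −0.0631124325.

1.175465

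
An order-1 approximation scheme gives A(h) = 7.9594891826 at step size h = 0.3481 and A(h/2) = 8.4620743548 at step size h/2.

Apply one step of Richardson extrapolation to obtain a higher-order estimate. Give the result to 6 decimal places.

Error is O(h^1); halving h shrinks it by 2^1 = 2.
Top: 2(8.4620743548) − (7.9594891826) = 8.9646595270
Divide by 2^1 − 1 = 1.
So the Richardson estimate is 8.9646595270.
Correction |R − A(h/2)| = 5.026e-01; gap |A(h/2) − A(h)| = 5.026e-01.

8.964660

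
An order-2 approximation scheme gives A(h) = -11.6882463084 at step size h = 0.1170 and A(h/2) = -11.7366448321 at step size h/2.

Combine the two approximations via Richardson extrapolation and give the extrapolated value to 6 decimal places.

-11.752778

Order 2 gives 2^r = 4 and 2^r − 1 = 3.
A(h/2) − A(h) = -11.7366448321 − (-11.6882463084) = -0.0483985237
Correction (A(h/2) − A(h))/(4 − 1) = (-0.0483985237)/3 = -0.0161328412
R = A(h/2) + (A(h/2) − A(h))/3 = -11.7366448321 − 0.0161328412 = -11.7527776733
Gap between inputs: 4.840e-02; correction applied: −0.0161328412.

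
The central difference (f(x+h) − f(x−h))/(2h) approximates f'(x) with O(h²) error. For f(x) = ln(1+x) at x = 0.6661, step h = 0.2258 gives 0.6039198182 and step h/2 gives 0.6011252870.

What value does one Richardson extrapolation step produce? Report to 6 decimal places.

r = 2: numerator weight 4, denominator 3.
Top: 4(0.6011252870) − (0.6039198182) = 1.8005813298
Divide by 2^2 − 1 = 3.
R = 1.8005813298/3 = 0.6001937766
Correction |R − A(h/2)| = 9.315e-04; gap |A(h/2) − A(h)| = 2.795e-03.

0.600194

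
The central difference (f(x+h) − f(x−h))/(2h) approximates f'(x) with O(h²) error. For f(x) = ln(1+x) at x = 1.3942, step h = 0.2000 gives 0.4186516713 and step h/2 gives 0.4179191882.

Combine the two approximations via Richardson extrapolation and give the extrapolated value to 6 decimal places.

0.417675

Leading term ∝ h^2; use weight 4 = 2^2.
4·0.4179191882 = 1.6716767528; subtract 0.4186516713 → 1.2530250815
Denominator 4 − 1 = 3.
Result: 0.4176750272
Gap between inputs: 7.325e-04; correction applied: −0.0002441610.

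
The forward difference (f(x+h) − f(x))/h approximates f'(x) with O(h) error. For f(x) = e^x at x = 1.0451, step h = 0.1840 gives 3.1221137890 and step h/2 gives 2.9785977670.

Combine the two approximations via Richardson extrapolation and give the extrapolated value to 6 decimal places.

2.835082

r = 1: numerator weight 2, denominator 1.
2 × 2.9785977670 − 3.1221137890 = 2.8350817450
Divide by 2^1 − 1 = 1.
So the Richardson estimate is 2.8350817450.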